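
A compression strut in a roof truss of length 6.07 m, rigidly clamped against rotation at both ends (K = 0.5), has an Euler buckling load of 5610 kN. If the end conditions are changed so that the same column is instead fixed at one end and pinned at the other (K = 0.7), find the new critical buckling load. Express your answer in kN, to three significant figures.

P_cr ∝ 1/K², so P_cr,new = P_cr,old × (K_old/K_new)² = 5610 × (0.5/0.7)²
= 5610 × 0.5102 = 2860 kN

P_cr ≈ 2860 kN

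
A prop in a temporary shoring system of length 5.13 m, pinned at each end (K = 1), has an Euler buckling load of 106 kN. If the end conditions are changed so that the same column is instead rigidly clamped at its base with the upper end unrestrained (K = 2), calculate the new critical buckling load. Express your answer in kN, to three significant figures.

P_cr ≈ 26.5 kN

P_cr ∝ 1/K², so P_cr,new = P_cr,old × (K_old/K_new)² = 106 × (1/2)²
= 106 × 0.2500 = 26.5 kN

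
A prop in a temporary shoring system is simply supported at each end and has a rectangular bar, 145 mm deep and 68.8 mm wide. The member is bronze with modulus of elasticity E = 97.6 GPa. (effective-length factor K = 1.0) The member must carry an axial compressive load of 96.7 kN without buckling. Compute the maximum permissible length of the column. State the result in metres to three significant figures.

Buckling occurs about the weak axis: I_min = h·b³/12 with b = 68.8 mm (the shorter side).
I_min = 145×68.8³/12 = 3.935×10^6 mm⁴
I = 3.935×10^-6 m⁴
At the buckling limit P_cr = P = 9.670×10^4 N
From P_cr = π²EI/(K·L)²:  L = (1/K)·√(π²EI/P_cr) = (1/1)·√(π²×9.76×10^10×3.935×10^-6/9.670×10^4)
L = 6.26 m

L_max ≈ 6.26 m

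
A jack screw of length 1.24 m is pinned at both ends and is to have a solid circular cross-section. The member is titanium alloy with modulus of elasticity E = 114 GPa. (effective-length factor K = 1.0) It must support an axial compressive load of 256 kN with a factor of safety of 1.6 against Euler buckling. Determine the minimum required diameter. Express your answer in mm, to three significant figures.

d ≈ 58.1 mm

Required P_cr = n·P = 1.6 × 256 = 409.6 kN
L_e = K·L = 1 × 1.24 = 1.240 m
Required I = P_cr·L_e²/(π²E) = 4.096×10^5 × 1.240² / (π² × 1.14×10^11) = 5.598×10^-7 m⁴
I_req = 5.598×10^5 mm⁴
Solid circle: I = πd⁴/64  ⇒  d = (64I/π)^(1/4) = (64×5.598×10^5/π)^(1/4) = 58.1 mm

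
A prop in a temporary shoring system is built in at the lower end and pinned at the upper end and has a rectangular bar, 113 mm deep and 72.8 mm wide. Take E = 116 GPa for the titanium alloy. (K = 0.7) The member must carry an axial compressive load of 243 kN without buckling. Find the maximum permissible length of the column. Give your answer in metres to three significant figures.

L_max ≈ 5.91 m

Buckling occurs about the weak axis: I_min = h·b³/12 with b = 72.8 mm (the shorter side).
I_min = 113×72.8³/12 = 3.633×10^6 mm⁴
I = 3.633×10^-6 m⁴
At the buckling limit P_cr = P = 2.430×10^5 N
From P_cr = π²EI/(K·L)²:  L = (1/K)·√(π²EI/P_cr) = (1/0.7)·√(π²×1.16×10^11×3.633×10^-6/2.430×10^5)
L = 5.91 m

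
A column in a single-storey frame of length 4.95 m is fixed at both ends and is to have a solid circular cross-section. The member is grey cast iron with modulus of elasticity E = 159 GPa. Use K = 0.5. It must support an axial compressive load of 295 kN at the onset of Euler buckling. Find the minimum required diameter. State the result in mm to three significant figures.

d ≈ 69.6 mm

L_e = K·L = 0.5 × 4.95 = 2.475 m
Required I = P_cr·L_e²/(π²E) = 2.950×10^5 × 2.475² / (π² × 1.59×10^11) = 1.152×10^-6 m⁴
I_req = 1.152×10^6 mm⁴
Solid circle: I = πd⁴/64  ⇒  d = (64I/π)^(1/4) = (64×1.152×10^6/π)^(1/4) = 69.6 mm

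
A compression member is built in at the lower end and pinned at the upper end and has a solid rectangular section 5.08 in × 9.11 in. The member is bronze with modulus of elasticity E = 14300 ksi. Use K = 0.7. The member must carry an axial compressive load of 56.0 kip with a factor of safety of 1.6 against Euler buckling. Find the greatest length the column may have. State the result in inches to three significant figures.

L_max ≈ 566 in

Buckling occurs about the weak axis: I_min = h·b³/12 with b = 5.08 in (the shorter side).
I_min = 9.11×5.08³/12 = 99.52 in⁴
Required critical load P_cr = n·P = 1.6 × 56.0 = 89.60 kip = 8.960×10^4 lb
From P_cr = π²EI/(K·L)²:  L = (1/K)·√(π²EI/P_cr) = (1/0.7)·√(π²×1.43×10^7×99.52/8.960×10^4)
L = 566 in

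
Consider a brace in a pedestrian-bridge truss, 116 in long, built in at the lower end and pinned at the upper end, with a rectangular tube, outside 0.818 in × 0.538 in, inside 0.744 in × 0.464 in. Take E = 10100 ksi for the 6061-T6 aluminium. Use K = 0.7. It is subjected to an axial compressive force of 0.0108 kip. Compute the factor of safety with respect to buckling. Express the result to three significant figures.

Weak-axis I_min = (h_o·b_o³ − h_i·b_i³)/12 with b_o = 0.538, b_i = 0.4640 in (shorter outer/inner sides).
I_min = (0.818×0.538³ − 0.7440×0.4640³)/12 = 4.421×10^-3 in⁴
Effective length L_e = K·L = 0.7 × 116 = 81.20 in
P_cr = π²EI / L_e² = π² × 10100×10³ × 4.421×10^-3 / 81.20² = 66.84 lb
Factor of safety n = P_cr / P = 0.066844 / 0.0108 = 6.19

n ≈ 6.19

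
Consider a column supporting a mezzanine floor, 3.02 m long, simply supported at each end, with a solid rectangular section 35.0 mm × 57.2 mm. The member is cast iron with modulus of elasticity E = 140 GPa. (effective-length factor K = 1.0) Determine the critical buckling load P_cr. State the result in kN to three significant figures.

Buckling occurs about the weak axis: I_min = h·b³/12 with b = 35.0 mm (the shorter side).
I_min = 57.2×35.0³/12 = 2.044×10^5 mm⁴
I = 2.044×10^5 mm⁴ = 2.044×10^-7 m⁴
Effective length L_e = K·L = 1 × 3.02 = 3.020 m
P_cr = π²EI / L_e² = π² × 140×10⁹ × 2.044×10^-7 / 3.020² = 3.096×10^4 N

P_cr ≈ 31.0 kN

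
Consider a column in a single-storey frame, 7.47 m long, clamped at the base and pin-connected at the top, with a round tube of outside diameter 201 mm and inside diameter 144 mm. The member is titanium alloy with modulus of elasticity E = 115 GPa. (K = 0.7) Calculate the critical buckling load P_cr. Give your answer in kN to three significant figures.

P_cr ≈ 2450 kN

d_o = 201 mm, d_i = 144 mm
I = π(d_o⁴ − d_i⁴)/64 = π(201⁴ − 144.0⁴)/64 = 5.902×10^7 mm⁴
I = 5.902×10^7 mm⁴ = 5.902×10^-5 m⁴
Effective length L_e = K·L = 0.7 × 7.47 = 5.229 m
P_cr = π²EI / L_e² = π² × 115×10⁹ × 5.902×10^-5 / 5.229² = 2.450×10^6 N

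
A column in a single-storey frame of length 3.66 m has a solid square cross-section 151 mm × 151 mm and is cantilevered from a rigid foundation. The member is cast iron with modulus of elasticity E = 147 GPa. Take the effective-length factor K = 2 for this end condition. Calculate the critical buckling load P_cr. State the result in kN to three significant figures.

I = a⁴/12 = 151⁴/12 = 4.332×10^7 mm⁴
I = 4.332×10^7 mm⁴ = 4.332×10^-5 m⁴
Effective length L_e = K·L = 2 × 3.66 = 7.320 m
P_cr = π²EI / L_e² = π² × 147×10⁹ × 4.332×10^-5 / 7.320² = 1.173×10^6 N

P_cr ≈ 1170 kN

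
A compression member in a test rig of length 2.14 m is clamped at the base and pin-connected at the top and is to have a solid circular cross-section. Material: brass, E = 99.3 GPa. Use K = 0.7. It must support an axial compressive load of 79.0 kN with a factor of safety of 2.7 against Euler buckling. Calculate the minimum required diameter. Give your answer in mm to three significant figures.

Required P_cr = n·P = 2.7 × 79.0 = 213.3 kN
L_e = K·L = 0.7 × 2.14 = 1.498 m
Required I = P_cr·L_e²/(π²E) = 2.133×10^5 × 1.498² / (π² × 9.93×10^10) = 4.884×10^-7 m⁴
I_req = 4.884×10^5 mm⁴
Solid circle: I = πd⁴/64  ⇒  d = (64I/π)^(1/4) = (64×4.884×10^5/π)^(1/4) = 56.2 mm

d ≈ 56.2 mm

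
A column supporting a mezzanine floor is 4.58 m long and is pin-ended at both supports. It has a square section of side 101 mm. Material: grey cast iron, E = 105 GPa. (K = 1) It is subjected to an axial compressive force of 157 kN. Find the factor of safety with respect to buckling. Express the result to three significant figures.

n ≈ 2.73

I = a⁴/12 = 101⁴/12 = 8.672×10^6 mm⁴
I = 8.672×10^6 mm⁴ = 8.672×10^-6 m⁴
Effective length L_e = K·L = 1 × 4.58 = 4.580 m
P_cr = π²EI / L_e² = π² × 105×10⁹ × 8.672×10^-6 / 4.580² = 4.284×10^5 N
Factor of safety n = P_cr / P = 428.41 / 157 = 2.73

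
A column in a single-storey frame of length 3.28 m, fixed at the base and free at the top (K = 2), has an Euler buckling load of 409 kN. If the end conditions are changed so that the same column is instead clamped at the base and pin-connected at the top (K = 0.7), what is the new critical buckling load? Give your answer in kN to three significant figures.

P_cr ≈ 3340 kN

P_cr ∝ 1/K², so P_cr,new = P_cr,old × (K_old/K_new)² = 409 × (2/0.7)²
= 409 × 8.163 = 3340 kN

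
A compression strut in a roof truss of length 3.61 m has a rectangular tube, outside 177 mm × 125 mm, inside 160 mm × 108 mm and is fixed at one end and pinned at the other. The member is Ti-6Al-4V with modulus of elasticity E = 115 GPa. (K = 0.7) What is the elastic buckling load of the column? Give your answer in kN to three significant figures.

P_cr ≈ 2140 kN

Weak-axis I_min = (h_o·b_o³ − h_i·b_i³)/12 with b_o = 125, b_i = 108.0 mm (shorter outer/inner sides).
I_min = (177×125³ − 160.0×108.0³)/12 = 1.201×10^7 mm⁴
I = 1.201×10^7 mm⁴ = 1.201×10^-5 m⁴
Effective length L_e = K·L = 0.7 × 3.61 = 2.527 m
P_cr = π²EI / L_e² = π² × 115×10⁹ × 1.201×10^-5 / 2.527² = 2.135×10^6 N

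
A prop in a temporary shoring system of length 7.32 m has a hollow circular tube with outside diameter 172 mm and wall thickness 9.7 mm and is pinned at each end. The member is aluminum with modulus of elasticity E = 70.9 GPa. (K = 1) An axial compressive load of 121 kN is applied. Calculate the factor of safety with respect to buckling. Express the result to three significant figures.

n ≈ 1.76

Inner diameter d_i = 172 − 2×9.7 = 152.6 mm
I = π(d_o⁴ − d_i⁴)/64 = π(172⁴ − 152.6⁴)/64 = 1.634×10^7 mm⁴
I = 1.634×10^7 mm⁴ = 1.634×10^-5 m⁴
Effective length L_e = K·L = 1 × 7.32 = 7.320 m
P_cr = π²EI / L_e² = π² × 70.9×10⁹ × 1.634×10^-5 / 7.320² = 2.134×10^5 N
Factor of safety n = P_cr / P = 213.43 / 121 = 1.76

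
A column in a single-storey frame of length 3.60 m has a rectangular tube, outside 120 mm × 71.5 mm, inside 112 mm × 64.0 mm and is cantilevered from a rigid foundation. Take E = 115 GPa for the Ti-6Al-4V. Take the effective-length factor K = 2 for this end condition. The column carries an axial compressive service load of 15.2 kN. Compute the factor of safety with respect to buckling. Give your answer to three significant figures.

n ≈ 1.74

Weak-axis I_min = (h_o·b_o³ − h_i·b_i³)/12 with b_o = 71.5, b_i = 64.00 mm (shorter outer/inner sides).
I_min = (120×71.5³ − 112.0×64.00³)/12 = 1.209×10^6 mm⁴
I = 1.209×10^6 mm⁴ = 1.209×10^-6 m⁴
Effective length L_e = K·L = 2 × 3.60 = 7.200 m
P_cr = π²EI / L_e² = π² × 115×10⁹ × 1.209×10^-6 / 7.200² = 2.646×10^4 N
Factor of safety n = P_cr / P = 26.461 / 15.2 = 1.74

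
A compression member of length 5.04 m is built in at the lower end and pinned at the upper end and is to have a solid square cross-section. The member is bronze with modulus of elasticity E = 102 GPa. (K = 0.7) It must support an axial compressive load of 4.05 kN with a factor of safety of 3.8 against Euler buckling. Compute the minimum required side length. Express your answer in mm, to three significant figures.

a ≈ 38.9 mm

Required P_cr = n·P = 3.8 × 4.05 = 15.39 kN
L_e = K·L = 0.7 × 5.04 = 3.528 m
Required I = P_cr·L_e²/(π²E) = 1.539×10^4 × 3.528² / (π² × 1.02×10^11) = 1.903×10^-7 m⁴
I_req = 1.903×10^5 mm⁴
Solid square: I = a⁴/12  ⇒  a = (12I)^(1/4) = (12×1.903×10^5)^(1/4) = 38.9 mm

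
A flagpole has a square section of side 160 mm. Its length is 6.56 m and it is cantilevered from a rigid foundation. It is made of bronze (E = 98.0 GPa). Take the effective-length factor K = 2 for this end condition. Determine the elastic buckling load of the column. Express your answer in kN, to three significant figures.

P_cr ≈ 307 kN

I = a⁴/12 = 160⁴/12 = 5.461×10^7 mm⁴
I = 5.461×10^7 mm⁴ = 5.461×10^-5 m⁴
Effective length L_e = K·L = 2 × 6.56 = 13.12 m
P_cr = π²EI / L_e² = π² × 98.0×10⁹ × 5.461×10^-5 / 13.12² = 3.069×10^5 N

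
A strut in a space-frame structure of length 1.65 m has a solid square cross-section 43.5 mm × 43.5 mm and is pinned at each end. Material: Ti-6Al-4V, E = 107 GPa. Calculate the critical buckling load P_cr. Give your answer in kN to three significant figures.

I = a⁴/12 = 43.5⁴/12 = 2.984×10^5 mm⁴
I = 2.984×10^5 mm⁴ = 2.984×10^-7 m⁴
Effective length L_e = K·L = 1 × 1.65 = 1.650 m
P_cr = π²EI / L_e² = π² × 107×10⁹ × 2.984×10^-7 / 1.650² = 1.157×10^5 N

P_cr ≈ 116 kN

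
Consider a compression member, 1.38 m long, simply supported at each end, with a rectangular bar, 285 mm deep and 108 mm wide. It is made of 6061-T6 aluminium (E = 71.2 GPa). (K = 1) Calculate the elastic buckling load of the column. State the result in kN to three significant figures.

P_cr ≈ 11000 kN

Buckling occurs about the weak axis: I_min = h·b³/12 with b = 108 mm (the shorter side).
I_min = 285×108³/12 = 2.992×10^7 mm⁴
I = 2.992×10^7 mm⁴ = 2.992×10^-5 m⁴
Effective length L_e = K·L = 1 × 1.38 = 1.380 m
P_cr = π²EI / L_e² = π² × 71.2×10⁹ × 2.992×10^-5 / 1.380² = 1.104×10^7 N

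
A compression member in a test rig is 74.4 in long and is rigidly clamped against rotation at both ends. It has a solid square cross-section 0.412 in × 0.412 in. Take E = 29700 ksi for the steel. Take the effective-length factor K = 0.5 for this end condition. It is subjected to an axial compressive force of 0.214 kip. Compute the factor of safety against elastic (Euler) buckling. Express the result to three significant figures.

I = a⁴/12 = 0.412⁴/12 = 2.401×10^-3 in⁴
Effective length L_e = K·L = 0.5 × 74.4 = 37.20 in
P_cr = π²EI / L_e² = π² × 29700×10³ × 2.401×10^-3 / 37.20² = 508.6 lb
Factor of safety n = P_cr / P = 0.50860 / 0.214 = 2.38

n ≈ 2.38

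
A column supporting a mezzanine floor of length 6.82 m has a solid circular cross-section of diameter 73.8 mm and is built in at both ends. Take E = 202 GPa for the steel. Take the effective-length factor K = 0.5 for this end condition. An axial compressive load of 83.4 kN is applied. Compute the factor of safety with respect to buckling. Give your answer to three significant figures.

I = πd⁴/64 = π×73.8⁴/64 = 1.456×10^6 mm⁴
I = 1.456×10^6 mm⁴ = 1.456×10^-6 m⁴
Effective length L_e = K·L = 0.5 × 6.82 = 3.410 m
P_cr = π²EI / L_e² = π² × 202×10⁹ × 1.456×10^-6 / 3.410² = 2.497×10^5 N
Factor of safety n = P_cr / P = 249.65 / 83.4 = 2.99

n ≈ 2.99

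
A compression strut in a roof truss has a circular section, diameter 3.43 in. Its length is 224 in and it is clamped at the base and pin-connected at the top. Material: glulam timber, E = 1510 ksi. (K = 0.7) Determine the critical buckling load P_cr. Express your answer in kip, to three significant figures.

P_cr ≈ 4.12 kip

I = πd⁴/64 = π×3.43⁴/64 = 6.794 in⁴
Effective length L_e = K·L = 0.7 × 224 = 156.8 in
P_cr = π²EI / L_e² = π² × 1510×10³ × 6.794 / 156.8² = 4.118×10^3 lb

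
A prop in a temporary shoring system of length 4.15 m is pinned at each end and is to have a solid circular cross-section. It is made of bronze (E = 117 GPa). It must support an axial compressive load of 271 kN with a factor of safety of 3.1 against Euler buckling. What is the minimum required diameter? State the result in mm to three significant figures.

Required P_cr = n·P = 3.1 × 271 = 840.1 kN
L_e = K·L = 1 × 4.15 = 4.150 m
Required I = P_cr·L_e²/(π²E) = 8.401×10^5 × 4.150² / (π² × 1.17×10^11) = 1.253×10^-5 m⁴
I_req = 1.253×10^7 mm⁴
Solid circle: I = πd⁴/64  ⇒  d = (64I/π)^(1/4) = (64×1.253×10^7/π)^(1/4) = 126 mm

d ≈ 126 mm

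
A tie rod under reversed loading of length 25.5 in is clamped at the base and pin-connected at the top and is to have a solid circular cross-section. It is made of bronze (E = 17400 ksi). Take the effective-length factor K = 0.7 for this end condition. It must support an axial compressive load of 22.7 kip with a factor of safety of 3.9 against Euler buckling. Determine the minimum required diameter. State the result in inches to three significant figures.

d ≈ 1.35 in

Required P_cr = n·P = 3.9 × 22.7 = 88.53 kip
L_e = K·L = 0.7 × 25.5 = 17.85 in
Required I = P_cr·L_e²/(π²E) = 8.853×10^4 × 17.85² / (π² × 1.74×10^7) = 0.1643 in⁴
Solid circle: I = πd⁴/64  ⇒  d = (64I/π)^(1/4) = (64×0.1643/π)^(1/4) = 1.35 in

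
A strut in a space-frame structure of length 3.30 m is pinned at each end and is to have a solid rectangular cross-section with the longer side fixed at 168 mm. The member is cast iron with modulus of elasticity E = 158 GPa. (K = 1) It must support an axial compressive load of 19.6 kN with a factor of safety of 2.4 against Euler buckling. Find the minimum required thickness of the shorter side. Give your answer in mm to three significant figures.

Required P_cr = n·P = 2.4 × 19.6 = 47.04 kN
L_e = K·L = 1 × 3.30 = 3.300 m
Required I = P_cr·L_e²/(π²E) = 4.704×10^4 × 3.300² / (π² × 1.58×10^11) = 3.285×10^-7 m⁴
I_req = 3.285×10^5 mm⁴
Rectangle, weak axis: I_min = h·b³/12 with h = 168 mm fixed  ⇒  b = (12I/h)^(1/3) = 28.6 mm

b ≈ 28.6 mm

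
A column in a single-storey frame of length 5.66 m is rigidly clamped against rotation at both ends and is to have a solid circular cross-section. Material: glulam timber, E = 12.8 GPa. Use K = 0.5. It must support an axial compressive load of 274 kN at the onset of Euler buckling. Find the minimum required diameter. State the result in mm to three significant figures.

L_e = K·L = 0.5 × 5.66 = 2.830 m
Required I = P_cr·L_e²/(π²E) = 2.740×10^5 × 2.830² / (π² × 1.28×10^10) = 1.737×10^-5 m⁴
I_req = 1.737×10^7 mm⁴
Solid circle: I = πd⁴/64  ⇒  d = (64I/π)^(1/4) = (64×1.737×10^7/π)^(1/4) = 137 mm

d ≈ 137 mm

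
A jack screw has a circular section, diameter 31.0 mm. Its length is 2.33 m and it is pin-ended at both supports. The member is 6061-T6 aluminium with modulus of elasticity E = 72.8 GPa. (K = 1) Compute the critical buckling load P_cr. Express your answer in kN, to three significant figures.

P_cr ≈ 6.00 kN

I = πd⁴/64 = π×31.0⁴/64 = 4.533×10^4 mm⁴
I = 4.533×10^4 mm⁴ = 4.533×10^-8 m⁴
Effective length L_e = K·L = 1 × 2.33 = 2.330 m
P_cr = π²EI / L_e² = π² × 72.8×10⁹ × 4.533×10^-8 / 2.330² = 6.000×10^3 N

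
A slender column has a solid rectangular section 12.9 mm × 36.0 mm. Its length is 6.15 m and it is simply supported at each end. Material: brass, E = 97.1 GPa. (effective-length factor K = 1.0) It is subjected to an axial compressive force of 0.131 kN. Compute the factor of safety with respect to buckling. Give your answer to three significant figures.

n ≈ 1.25

Buckling occurs about the weak axis: I_min = h·b³/12 with b = 12.9 mm (the shorter side).
I_min = 36.0×12.9³/12 = 6.440×10^3 mm⁴
I = 6.440×10^3 mm⁴ = 6.440×10^-9 m⁴
Effective length L_e = K·L = 1 × 6.15 = 6.150 m
P_cr = π²EI / L_e² = π² × 97.1×10⁹ × 6.440×10^-9 / 6.150² = 163.2 N
Factor of safety n = P_cr / P = 0.16318 / 0.131 = 1.25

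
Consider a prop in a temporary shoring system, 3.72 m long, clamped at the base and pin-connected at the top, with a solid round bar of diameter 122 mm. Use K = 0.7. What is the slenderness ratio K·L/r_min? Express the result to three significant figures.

For a solid circle r = d/4 = 122/4 = 30.50 mm
L_e = K·L = 0.7 × 3.72 m = 2.604 m = 2604.0 mm
λ = L_e / r_min = 2604.0 / 30.50 = 85.4

λ ≈ 85.4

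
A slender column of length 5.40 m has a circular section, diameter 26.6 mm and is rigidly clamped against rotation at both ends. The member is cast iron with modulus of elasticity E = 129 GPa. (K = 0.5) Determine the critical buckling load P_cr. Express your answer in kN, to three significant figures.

I = πd⁴/64 = π×26.6⁴/64 = 2.458×10^4 mm⁴
I = 2.458×10^4 mm⁴ = 2.458×10^-8 m⁴
Effective length L_e = K·L = 0.5 × 5.40 = 2.700 m
P_cr = π²EI / L_e² = π² × 129×10⁹ × 2.458×10^-8 / 2.700² = 4.292×10^3 N

P_cr ≈ 4.29 kN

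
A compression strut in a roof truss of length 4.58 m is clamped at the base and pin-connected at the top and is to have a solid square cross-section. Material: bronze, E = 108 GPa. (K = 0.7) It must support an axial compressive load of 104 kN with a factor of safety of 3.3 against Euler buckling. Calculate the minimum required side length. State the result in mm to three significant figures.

a ≈ 79.4 mm

Required P_cr = n·P = 3.3 × 104 = 343.2 kN
L_e = K·L = 0.7 × 4.58 = 3.206 m
Required I = P_cr·L_e²/(π²E) = 3.432×10^5 × 3.206² / (π² × 1.08×10^11) = 3.309×10^-6 m⁴
I_req = 3.309×10^6 mm⁴
Solid square: I = a⁴/12  ⇒  a = (12I)^(1/4) = (12×3.309×10^6)^(1/4) = 79.4 mm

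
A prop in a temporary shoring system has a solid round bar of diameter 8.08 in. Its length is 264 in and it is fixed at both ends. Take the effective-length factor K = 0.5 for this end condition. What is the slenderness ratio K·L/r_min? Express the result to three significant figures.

For a solid circle r = d/4 = 8.08/4 = 2.020 in
L_e = K·L = 0.5 × 264 = 132.0 in
λ = L_e / r_min = 132.00 / 2.020 = 65.3

λ ≈ 65.3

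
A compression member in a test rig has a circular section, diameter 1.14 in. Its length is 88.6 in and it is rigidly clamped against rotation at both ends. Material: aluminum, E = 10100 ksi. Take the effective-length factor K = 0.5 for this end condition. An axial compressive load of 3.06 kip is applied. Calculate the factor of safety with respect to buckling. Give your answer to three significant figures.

n ≈ 1.38

I = πd⁴/64 = π×1.14⁴/64 = 8.291×10^-2 in⁴
Effective length L_e = K·L = 0.5 × 88.6 = 44.30 in
P_cr = π²EI / L_e² = π² × 10100×10³ × 8.291×10^-2 / 44.30² = 4.211×10^3 lb
Factor of safety n = P_cr / P = 4.2112 / 3.06 = 1.38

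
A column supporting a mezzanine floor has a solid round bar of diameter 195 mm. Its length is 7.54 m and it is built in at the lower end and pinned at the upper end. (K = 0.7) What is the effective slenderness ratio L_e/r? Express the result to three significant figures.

λ ≈ 108

For a solid circle r = d/4 = 195/4 = 48.75 mm
L_e = K·L = 0.7 × 7.54 m = 5.278 m = 5278.0 mm
λ = L_e / r_min = 5278.0 / 48.75 = 108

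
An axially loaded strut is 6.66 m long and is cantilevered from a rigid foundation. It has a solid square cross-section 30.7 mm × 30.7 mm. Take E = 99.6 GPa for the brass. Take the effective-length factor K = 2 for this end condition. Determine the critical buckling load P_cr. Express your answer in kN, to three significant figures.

I = a⁴/12 = 30.7⁴/12 = 7.402×10^4 mm⁴
I = 7.402×10^4 mm⁴ = 7.402×10^-8 m⁴
Effective length L_e = K·L = 2 × 6.66 = 13.32 m
P_cr = π²EI / L_e² = π² × 99.6×10⁹ × 7.402×10^-8 / 13.32² = 410.1 N

P_cr ≈ 0.410 kN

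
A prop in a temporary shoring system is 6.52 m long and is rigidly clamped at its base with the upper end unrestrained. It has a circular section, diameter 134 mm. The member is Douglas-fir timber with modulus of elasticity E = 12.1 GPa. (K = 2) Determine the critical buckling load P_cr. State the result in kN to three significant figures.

I = πd⁴/64 = π×134⁴/64 = 1.583×10^7 mm⁴
I = 1.583×10^7 mm⁴ = 1.583×10^-5 m⁴
Effective length L_e = K·L = 2 × 6.52 = 13.04 m
P_cr = π²EI / L_e² = π² × 12.1×10⁹ × 1.583×10^-5 / 13.04² = 1.112×10^4 N

P_cr ≈ 11.1 kN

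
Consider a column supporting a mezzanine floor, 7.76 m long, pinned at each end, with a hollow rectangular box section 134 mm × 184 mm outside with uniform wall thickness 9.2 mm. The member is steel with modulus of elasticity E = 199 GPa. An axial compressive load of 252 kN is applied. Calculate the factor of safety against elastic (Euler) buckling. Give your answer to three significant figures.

n ≈ 2.02

Inner dimensions: h_i = 184 − 2×9.2 = 165.6 mm, b_i = 134 − 2×9.2 = 115.6 mm
Weak-axis I_min = (h_o·b_o³ − h_i·b_i³)/12 with b_o = 134, b_i = 115.6 mm (shorter outer/inner sides).
I_min = (184×134³ − 165.6×115.6³)/12 = 1.558×10^7 mm⁴
I = 1.558×10^7 mm⁴ = 1.558×10^-5 m⁴
Effective length L_e = K·L = 1 × 7.76 = 7.760 m
P_cr = π²EI / L_e² = π² × 199×10⁹ × 1.558×10^-5 / 7.760² = 5.080×10^5 N
Factor of safety n = P_cr / P = 508.00 / 252 = 2.02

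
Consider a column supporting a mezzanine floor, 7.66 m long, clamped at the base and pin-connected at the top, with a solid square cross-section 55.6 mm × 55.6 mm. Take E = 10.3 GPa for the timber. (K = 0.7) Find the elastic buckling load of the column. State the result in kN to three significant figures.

P_cr ≈ 2.82 kN

I = a⁴/12 = 55.6⁴/12 = 7.964×10^5 mm⁴
I = 7.964×10^5 mm⁴ = 7.964×10^-7 m⁴
Effective length L_e = K·L = 0.7 × 7.66 = 5.362 m
P_cr = π²EI / L_e² = π² × 10.3×10⁹ × 7.964×10^-7 / 5.362² = 2.816×10^3 N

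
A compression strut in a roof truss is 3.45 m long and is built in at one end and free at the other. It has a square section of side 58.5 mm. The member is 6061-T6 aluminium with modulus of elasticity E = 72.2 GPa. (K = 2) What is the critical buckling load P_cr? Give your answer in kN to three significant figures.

I = a⁴/12 = 58.5⁴/12 = 9.760×10^5 mm⁴
I = 9.760×10^5 mm⁴ = 9.760×10^-7 m⁴
Effective length L_e = K·L = 2 × 3.45 = 6.900 m
P_cr = π²EI / L_e² = π² × 72.2×10⁹ × 9.760×10^-7 / 6.900² = 1.461×10^4 N

P_cr ≈ 14.6 kN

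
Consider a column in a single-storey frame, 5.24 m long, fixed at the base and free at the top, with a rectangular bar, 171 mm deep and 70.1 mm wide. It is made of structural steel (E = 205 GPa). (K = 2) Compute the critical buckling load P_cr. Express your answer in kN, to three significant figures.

Buckling occurs about the weak axis: I_min = h·b³/12 with b = 70.1 mm (the shorter side).
I_min = 171×70.1³/12 = 4.909×10^6 mm⁴
I = 4.909×10^6 mm⁴ = 4.909×10^-6 m⁴
Effective length L_e = K·L = 2 × 5.24 = 10.48 m
P_cr = π²EI / L_e² = π² × 205×10⁹ × 4.909×10^-6 / 10.48² = 9.043×10^4 N

P_cr ≈ 90.4 kN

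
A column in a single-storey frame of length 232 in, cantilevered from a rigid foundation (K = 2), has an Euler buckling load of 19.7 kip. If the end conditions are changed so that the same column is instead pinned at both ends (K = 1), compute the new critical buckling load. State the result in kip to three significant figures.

P_cr ≈ 78.8 kip

P_cr ∝ 1/K², so P_cr,new = P_cr,old × (K_old/K_new)² = 19.7 × (2/1)²
= 19.7 × 4.000 = 78.8 kip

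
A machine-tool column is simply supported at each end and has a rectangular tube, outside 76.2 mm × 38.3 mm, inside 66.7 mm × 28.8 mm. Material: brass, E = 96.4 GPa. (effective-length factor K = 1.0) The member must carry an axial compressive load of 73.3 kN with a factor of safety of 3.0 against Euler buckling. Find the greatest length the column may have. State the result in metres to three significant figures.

Weak-axis I_min = (h_o·b_o³ − h_i·b_i³)/12 with b_o = 38.3, b_i = 28.80 mm (shorter outer/inner sides).
I_min = (76.2×38.3³ − 66.70×28.80³)/12 = 2.240×10^5 mm⁴
I = 2.240×10^-7 m⁴
Required critical load P_cr = n·P = 3.0 × 73.3 = 219.9 kN = 2.199×10^5 N
From P_cr = π²EI/(K·L)²:  L = (1/K)·√(π²EI/P_cr) = (1/1)·√(π²×9.64×10^10×2.240×10^-7/2.199×10^5)
L = 0.984 m

L_max ≈ 0.984 m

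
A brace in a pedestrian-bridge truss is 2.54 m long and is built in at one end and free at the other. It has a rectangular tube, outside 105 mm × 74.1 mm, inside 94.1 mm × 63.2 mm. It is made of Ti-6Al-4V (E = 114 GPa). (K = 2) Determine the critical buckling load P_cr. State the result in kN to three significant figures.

P_cr ≈ 68.9 kN

Weak-axis I_min = (h_o·b_o³ − h_i·b_i³)/12 with b_o = 74.1, b_i = 63.20 mm (shorter outer/inner sides).
I_min = (105×74.1³ − 94.10×63.20³)/12 = 1.581×10^6 mm⁴
I = 1.581×10^6 mm⁴ = 1.581×10^-6 m⁴
Effective length L_e = K·L = 2 × 2.54 = 5.080 m
P_cr = π²EI / L_e² = π² × 114×10⁹ × 1.581×10^-6 / 5.080² = 6.891×10^4 N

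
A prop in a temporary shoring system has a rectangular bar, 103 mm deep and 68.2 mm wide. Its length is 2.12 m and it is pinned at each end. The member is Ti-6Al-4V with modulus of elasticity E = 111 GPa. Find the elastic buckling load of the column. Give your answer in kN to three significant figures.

P_cr ≈ 664 kN

Buckling occurs about the weak axis: I_min = h·b³/12 with b = 68.2 mm (the shorter side).
I_min = 103×68.2³/12 = 2.723×10^6 mm⁴
I = 2.723×10^6 mm⁴ = 2.723×10^-6 m⁴
Effective length L_e = K·L = 1 × 2.12 = 2.120 m
P_cr = π²EI / L_e² = π² × 111×10⁹ × 2.723×10^-6 / 2.120² = 6.637×10^5 N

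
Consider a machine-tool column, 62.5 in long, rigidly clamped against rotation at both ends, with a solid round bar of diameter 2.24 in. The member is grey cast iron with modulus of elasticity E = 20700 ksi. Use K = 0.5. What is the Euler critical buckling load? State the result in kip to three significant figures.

P_cr ≈ 259 kip

I = πd⁴/64 = π×2.24⁴/64 = 1.236 in⁴
Effective length L_e = K·L = 0.5 × 62.5 = 31.25 in
P_cr = π²EI / L_e² = π² × 20700×10³ × 1.236 / 31.25² = 2.585×10^5 lb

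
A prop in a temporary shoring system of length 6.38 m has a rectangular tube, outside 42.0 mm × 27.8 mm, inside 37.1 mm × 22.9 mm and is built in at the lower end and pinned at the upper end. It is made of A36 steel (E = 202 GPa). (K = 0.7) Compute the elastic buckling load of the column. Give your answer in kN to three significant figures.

Weak-axis I_min = (h_o·b_o³ − h_i·b_i³)/12 with b_o = 27.8, b_i = 22.90 mm (shorter outer/inner sides).
I_min = (42.0×27.8³ − 37.10×22.90³)/12 = 3.807×10^4 mm⁴
I = 3.807×10^4 mm⁴ = 3.807×10^-8 m⁴
Effective length L_e = K·L = 0.7 × 6.38 = 4.466 m
P_cr = π²EI / L_e² = π² × 202×10⁹ × 3.807×10^-8 / 4.466² = 3.805×10^3 N

P_cr ≈ 3.81 kN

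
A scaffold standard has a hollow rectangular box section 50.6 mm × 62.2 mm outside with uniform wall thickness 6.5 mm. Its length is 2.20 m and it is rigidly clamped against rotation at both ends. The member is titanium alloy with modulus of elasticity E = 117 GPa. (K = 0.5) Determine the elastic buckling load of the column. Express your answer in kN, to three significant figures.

P_cr ≈ 433 kN

Inner dimensions: h_i = 62.2 − 2×6.5 = 49.20 mm, b_i = 50.6 − 2×6.5 = 37.60 mm
Weak-axis I_min = (h_o·b_o³ − h_i·b_i³)/12 with b_o = 50.6, b_i = 37.60 mm (shorter outer/inner sides).
I_min = (62.2×50.6³ − 49.20×37.60³)/12 = 4.536×10^5 mm⁴
I = 4.536×10^5 mm⁴ = 4.536×10^-7 m⁴
Effective length L_e = K·L = 0.5 × 2.20 = 1.100 m
P_cr = π²EI / L_e² = π² × 117×10⁹ × 4.536×10^-7 / 1.100² = 4.329×10^5 N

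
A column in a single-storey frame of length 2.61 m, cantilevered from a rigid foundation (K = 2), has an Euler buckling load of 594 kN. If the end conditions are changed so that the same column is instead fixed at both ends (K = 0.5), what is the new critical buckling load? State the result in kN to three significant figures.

P_cr ≈ 9500 kN

P_cr ∝ 1/K², so P_cr,new = P_cr,old × (K_old/K_new)² = 594 × (2/0.5)²
= 594 × 16.00 = 9500 kN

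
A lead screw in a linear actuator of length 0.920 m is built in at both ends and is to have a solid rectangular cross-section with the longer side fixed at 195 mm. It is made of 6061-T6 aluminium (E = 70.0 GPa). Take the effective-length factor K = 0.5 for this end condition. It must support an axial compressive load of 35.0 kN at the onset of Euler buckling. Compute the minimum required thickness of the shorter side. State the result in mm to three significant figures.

L_e = K·L = 0.5 × 0.920 = 0.4600 m
Required I = P_cr·L_e²/(π²E) = 3.500×10^4 × 0.4600² / (π² × 7.00×10^10) = 1.072×10^-8 m⁴
I_req = 1.072×10^4 mm⁴
Rectangle, weak axis: I_min = h·b³/12 with h = 195 mm fixed  ⇒  b = (12I/h)^(1/3) = 8.71 mm

b ≈ 8.71 mm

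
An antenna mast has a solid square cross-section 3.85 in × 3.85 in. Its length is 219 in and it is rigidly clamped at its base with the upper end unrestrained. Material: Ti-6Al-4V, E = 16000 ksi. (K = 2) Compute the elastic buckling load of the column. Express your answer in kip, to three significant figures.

P_cr ≈ 15.1 kip

I = a⁴/12 = 3.85⁴/12 = 18.31 in⁴
Effective length L_e = K·L = 2 × 219 = 438.0 in
P_cr = π²EI / L_e² = π² × 16000×10³ × 18.31 / 438.0² = 1.507×10^4 lb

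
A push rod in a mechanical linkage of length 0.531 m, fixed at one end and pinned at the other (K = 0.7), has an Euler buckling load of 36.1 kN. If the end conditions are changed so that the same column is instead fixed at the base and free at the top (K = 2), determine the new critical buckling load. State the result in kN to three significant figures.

P_cr ∝ 1/K², so P_cr,new = P_cr,old × (K_old/K_new)² = 36.1 × (0.7/2)²
= 36.1 × 0.1225 = 4.42 kN

P_cr ≈ 4.42 kN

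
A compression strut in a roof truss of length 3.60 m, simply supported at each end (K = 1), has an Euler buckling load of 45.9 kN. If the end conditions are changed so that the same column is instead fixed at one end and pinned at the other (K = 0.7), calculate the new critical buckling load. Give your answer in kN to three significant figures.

P_cr ≈ 93.7 kN

P_cr ∝ 1/K², so P_cr,new = P_cr,old × (K_old/K_new)² = 45.9 × (1/0.7)²
= 45.9 × 2.041 = 93.7 kN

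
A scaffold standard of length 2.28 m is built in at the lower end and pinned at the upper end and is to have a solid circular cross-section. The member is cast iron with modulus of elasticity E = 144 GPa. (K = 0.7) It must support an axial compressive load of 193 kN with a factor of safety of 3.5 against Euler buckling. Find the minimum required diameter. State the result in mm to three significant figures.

Required P_cr = n·P = 3.5 × 193 = 675.5 kN
L_e = K·L = 0.7 × 2.28 = 1.596 m
Required I = P_cr·L_e²/(π²E) = 6.755×10^5 × 1.596² / (π² × 1.44×10^11) = 1.211×10^-6 m⁴
I_req = 1.211×10^6 mm⁴
Solid circle: I = πd⁴/64  ⇒  d = (64I/π)^(1/4) = (64×1.211×10^6/π)^(1/4) = 70.5 mm

d ≈ 70.5 mm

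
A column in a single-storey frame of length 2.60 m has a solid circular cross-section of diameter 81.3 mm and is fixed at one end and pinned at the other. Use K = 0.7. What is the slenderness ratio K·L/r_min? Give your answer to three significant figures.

I = πd⁴/64 = π×81.3⁴/64 = 2.145×10^6 mm⁴
A = 5.191×10^3 mm²;  r_min = √(I/A) = √(2.145×10^6/5.191×10^3) = 20.32 mm
L_e = K·L = 0.7 × 2.60 m = 1.820 m = 1820.0 mm
λ = L_e / r_min = 1820.0 / 20.32 = 89.5

λ ≈ 89.5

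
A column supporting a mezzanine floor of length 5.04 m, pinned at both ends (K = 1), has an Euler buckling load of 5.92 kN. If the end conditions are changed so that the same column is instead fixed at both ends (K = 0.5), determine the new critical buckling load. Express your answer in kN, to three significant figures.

P_cr ∝ 1/K², so P_cr,new = P_cr,old × (K_old/K_new)² = 5.92 × (1/0.5)²
= 5.92 × 4.000 = 23.7 kN

P_cr ≈ 23.7 kN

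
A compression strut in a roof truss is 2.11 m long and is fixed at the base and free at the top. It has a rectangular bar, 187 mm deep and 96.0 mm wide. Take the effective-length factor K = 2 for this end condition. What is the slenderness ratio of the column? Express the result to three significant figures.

λ ≈ 152

For a rectangle r_min = b/√12 = 96.0/√12 = 27.71 mm
L_e = K·L = 2 × 2.11 m = 4.220 m = 4220.0 mm
λ = L_e / r_min = 4220.0 / 27.71 = 152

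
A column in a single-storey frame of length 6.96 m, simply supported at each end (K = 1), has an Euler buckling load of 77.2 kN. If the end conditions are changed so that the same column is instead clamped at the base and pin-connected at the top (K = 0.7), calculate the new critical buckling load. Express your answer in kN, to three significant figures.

P_cr ≈ 158 kN

P_cr ∝ 1/K², so P_cr,new = P_cr,old × (K_old/K_new)² = 77.2 × (1/0.7)²
= 77.2 × 2.041 = 158 kN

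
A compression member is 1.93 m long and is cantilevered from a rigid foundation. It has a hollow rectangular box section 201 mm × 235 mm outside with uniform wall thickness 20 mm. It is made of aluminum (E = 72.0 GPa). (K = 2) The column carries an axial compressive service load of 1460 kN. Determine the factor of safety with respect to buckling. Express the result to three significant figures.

Inner dimensions: h_i = 235 − 2×20 = 195.0 mm, b_i = 201 − 2×20 = 161.0 mm
Weak-axis I_min = (h_o·b_o³ − h_i·b_i³)/12 with b_o = 201, b_i = 161.0 mm (shorter outer/inner sides).
I_min = (235×201³ − 195.0×161.0³)/12 = 9.121×10^7 mm⁴
I = 9.121×10^7 mm⁴ = 9.121×10^-5 m⁴
Effective length L_e = K·L = 2 × 1.93 = 3.860 m
P_cr = π²EI / L_e² = π² × 72.0×10⁹ × 9.121×10^-5 / 3.860² = 4.350×10^6 N
Factor of safety n = P_cr / P = 4350.2 / 1460 = 2.98

n ≈ 2.98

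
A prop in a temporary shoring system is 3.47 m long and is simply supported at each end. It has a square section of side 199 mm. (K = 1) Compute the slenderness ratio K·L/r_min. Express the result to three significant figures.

For a square r = a/√12 = 199/√12 = 57.45 mm
L_e = K·L = 1 × 3.47 m = 3.470 m = 3470.0 mm
λ = L_e / r_min = 3470.0 / 57.45 = 60.4

λ ≈ 60.4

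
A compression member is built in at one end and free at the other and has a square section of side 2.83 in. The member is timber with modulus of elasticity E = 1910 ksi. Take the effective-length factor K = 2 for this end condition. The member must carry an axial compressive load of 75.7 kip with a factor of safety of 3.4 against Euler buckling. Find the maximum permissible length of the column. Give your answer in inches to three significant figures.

I = a⁴/12 = 2.83⁴/12 = 5.345 in⁴
Required critical load P_cr = n·P = 3.4 × 75.7 = 257.4 kip = 2.574×10^5 lb
From P_cr = π²EI/(K·L)²:  L = (1/K)·√(π²EI/P_cr) = (1/2)·√(π²×1.91×10^6×5.345/2.574×10^5)
L = 9.89 in

L_max ≈ 9.89 in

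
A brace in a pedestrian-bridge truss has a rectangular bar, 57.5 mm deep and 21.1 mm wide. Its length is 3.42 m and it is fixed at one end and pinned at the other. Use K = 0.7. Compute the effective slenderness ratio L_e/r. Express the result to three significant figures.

λ ≈ 393

Buckling occurs about the weak axis: I_min = h·b³/12 with b = 21.1 mm (the shorter side).
I_min = 57.5×21.1³/12 = 4.501×10^4 mm⁴
A = 1.213×10^3 mm²;  r_min = √(I/A) = √(4.501×10^4/1.213×10^3) = 6.091 mm
L_e = K·L = 0.7 × 3.42 m = 2.394 m = 2394.0 mm
λ = L_e / r_min = 2394.0 / 6.091 = 393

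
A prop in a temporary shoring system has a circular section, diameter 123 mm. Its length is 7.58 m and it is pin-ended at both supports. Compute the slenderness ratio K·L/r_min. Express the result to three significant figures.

λ ≈ 247

For a solid circle r = d/4 = 123/4 = 30.75 mm
L_e = K·L = 1 × 7.58 m = 7.580 m = 7580.0 mm
λ = L_e / r_min = 7580.0 / 30.75 = 247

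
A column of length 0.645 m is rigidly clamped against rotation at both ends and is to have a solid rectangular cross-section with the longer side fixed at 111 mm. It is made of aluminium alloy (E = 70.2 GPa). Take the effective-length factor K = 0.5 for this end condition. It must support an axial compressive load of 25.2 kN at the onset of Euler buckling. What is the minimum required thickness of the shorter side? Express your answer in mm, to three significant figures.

b ≈ 7.42 mm

L_e = K·L = 0.5 × 0.645 = 0.3225 m
Required I = P_cr·L_e²/(π²E) = 2.520×10^4 × 0.3225² / (π² × 7.02×10^10) = 3.783×10^-9 m⁴
I_req = 3.783×10^3 mm⁴
Rectangle, weak axis: I_min = h·b³/12 with h = 111 mm fixed  ⇒  b = (12I/h)^(1/3) = 7.42 mm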